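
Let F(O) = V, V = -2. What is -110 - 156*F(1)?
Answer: 202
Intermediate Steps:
F(O) = -2
-110 - 156*F(1) = -110 - 156*(-2) = -110 + 312 = 202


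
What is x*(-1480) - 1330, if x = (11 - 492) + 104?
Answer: 556630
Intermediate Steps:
x = -377 (x = -481 + 104 = -377)
x*(-1480) - 1330 = -377*(-1480) - 1330 = 557960 - 1330 = 556630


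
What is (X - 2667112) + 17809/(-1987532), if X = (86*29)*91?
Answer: -4849892127865/1987532 ≈ -2.4402e+6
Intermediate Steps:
X = 226954 (X = 2494*91 = 226954)
(X - 2667112) + 17809/(-1987532) = (226954 - 2667112) + 17809/(-1987532) = -2440158 + 17809*(-1/1987532) = -2440158 - 17809/1987532 = -4849892127865/1987532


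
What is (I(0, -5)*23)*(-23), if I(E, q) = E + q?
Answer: 2645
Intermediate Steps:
(I(0, -5)*23)*(-23) = ((0 - 5)*23)*(-23) = -5*23*(-23) = -115*(-23) = 2645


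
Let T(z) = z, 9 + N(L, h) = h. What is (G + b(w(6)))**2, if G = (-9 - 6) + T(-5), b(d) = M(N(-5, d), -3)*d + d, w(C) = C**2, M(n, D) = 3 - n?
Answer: 719104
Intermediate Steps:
N(L, h) = -9 + h
b(d) = d + d*(12 - d) (b(d) = (3 - (-9 + d))*d + d = (3 + (9 - d))*d + d = (12 - d)*d + d = d*(12 - d) + d = d + d*(12 - d))
G = -20 (G = (-9 - 6) - 5 = -15 - 5 = -20)
(G + b(w(6)))**2 = (-20 + 6**2*(13 - 1*6**2))**2 = (-20 + 36*(13 - 1*36))**2 = (-20 + 36*(13 - 36))**2 = (-20 + 36*(-23))**2 = (-20 - 828)**2 = (-848)**2 = 719104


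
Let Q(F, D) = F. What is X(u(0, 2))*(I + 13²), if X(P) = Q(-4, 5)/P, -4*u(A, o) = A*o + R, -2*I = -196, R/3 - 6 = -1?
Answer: 1424/5 ≈ 284.80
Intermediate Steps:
R = 15 (R = 18 + 3*(-1) = 18 - 3 = 15)
I = 98 (I = -½*(-196) = 98)
u(A, o) = -15/4 - A*o/4 (u(A, o) = -(A*o + 15)/4 = -(15 + A*o)/4 = -15/4 - A*o/4)
X(P) = -4/P
X(u(0, 2))*(I + 13²) = (-4/(-15/4 - ¼*0*2))*(98 + 13²) = (-4/(-15/4 + 0))*(98 + 169) = -4/(-15/4)*267 = -4*(-4/15)*267 = (16/15)*267 = 1424/5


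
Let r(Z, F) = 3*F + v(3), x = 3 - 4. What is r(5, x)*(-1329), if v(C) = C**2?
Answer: -7974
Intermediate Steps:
x = -1
r(Z, F) = 9 + 3*F (r(Z, F) = 3*F + 3**2 = 3*F + 9 = 9 + 3*F)
r(5, x)*(-1329) = (9 + 3*(-1))*(-1329) = (9 - 3)*(-1329) = 6*(-1329) = -7974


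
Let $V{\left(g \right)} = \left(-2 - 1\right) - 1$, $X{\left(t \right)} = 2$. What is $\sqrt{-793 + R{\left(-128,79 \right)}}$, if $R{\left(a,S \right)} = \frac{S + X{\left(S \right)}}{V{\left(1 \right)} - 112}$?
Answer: $\frac{i \sqrt{2670001}}{58} \approx 28.173 i$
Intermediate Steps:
$V{\left(g \right)} = -4$ ($V{\left(g \right)} = -3 - 1 = -4$)
$R{\left(a,S \right)} = - \frac{1}{58} - \frac{S}{116}$ ($R{\left(a,S \right)} = \frac{S + 2}{-4 - 112} = \frac{2 + S}{-116} = \left(2 + S\right) \left(- \frac{1}{116}\right) = - \frac{1}{58} - \frac{S}{116}$)
$\sqrt{-793 + R{\left(-128,79 \right)}} = \sqrt{-793 - \frac{81}{116}} = \sqrt{- \frac{92069}{116}} = \frac{i \sqrt{2670001}}{58}$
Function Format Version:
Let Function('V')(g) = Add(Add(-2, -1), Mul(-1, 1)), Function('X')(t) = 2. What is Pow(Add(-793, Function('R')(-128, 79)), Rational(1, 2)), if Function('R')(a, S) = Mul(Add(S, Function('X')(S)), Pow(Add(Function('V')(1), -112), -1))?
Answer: Mul(Rational(1, 58), I, Pow(2670001, Rational(1, 2))) ≈ Mul(28.173, I)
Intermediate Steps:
Function('V')(g) = -4 (Function('V')(g) = Add(-3, -1) = -4)
Function('R')(a, S) = Add(Rational(-1, 58), Mul(Rational(-1, 116), S)) (Function('R')(a, S) = Mul(Add(S, 2), Pow(Add(-4, -112), -1)) = Mul(Add(2, S), Pow(-116, -1)) = Mul(Add(2, S), Rational(-1, 116)) = Add(Rational(-1, 58), Mul(Rational(-1, 116), S)))
Pow(Add(-793, Function('R')(-128, 79)), Rational(1, 2)) = Pow(Add(-793, Add(Rational(-1, 58), Mul(Rational(-1, 116), 79))), Rational(1, 2)) = Pow(Add(-793, Add(Rational(-1, 58), Rational(-79, 116))), Rational(1, 2)) = Pow(Add(-793, Rational(-81, 116)), Rational(1, 2)) = Pow(Rational(-92069, 116), Rational(1, 2)) = Mul(Rational(1, 58), I, Pow(2670001, Rational(1, 2)))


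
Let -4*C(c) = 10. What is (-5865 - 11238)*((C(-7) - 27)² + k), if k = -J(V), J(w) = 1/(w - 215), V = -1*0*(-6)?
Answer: -12800210157/860 ≈ -1.4884e+7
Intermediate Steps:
C(c) = -5/2 (C(c) = -¼*10 = -5/2)
V = 0 (V = 0*(-6) = 0)
J(w) = 1/(-215 + w)
k = 1/215 (k = -1/(-215 + 0) = -1/(-215) = -1*(-1/215) = 1/215 ≈ 0.0046512)
(-5865 - 11238)*((C(-7) - 27)² + k) = (-5865 - 11238)*((-5/2 - 27)² + 1/215) = -17103*((-59/2)² + 1/215) = -17103*(3481/4 + 1/215) = -17103*748419/860 = -12800210157/860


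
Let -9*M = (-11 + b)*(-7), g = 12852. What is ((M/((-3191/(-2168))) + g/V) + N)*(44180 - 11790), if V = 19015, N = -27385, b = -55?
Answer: -32332562087198402/36406119 ≈ -8.8811e+8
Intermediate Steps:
M = -154/3 (M = -(-11 - 55)*(-7)/9 = -(-22)*(-7)/3 = -⅑*462 = -154/3 ≈ -51.333)
((M/((-3191/(-2168))) + g/V) + N)*(44180 - 11790) = ((-154/(3*((-3191/(-2168)))) + 12852/19015) - 27385)*(44180 - 11790) = ((-154/(3*((-3191*(-1/2168)))) + 12852*(1/19015)) - 27385)*32390 = ((-154/(3*3191/2168) + 12852/19015) - 27385)*32390 = ((-154/3*2168/3191 + 12852/19015) - 27385)*32390 = ((-333872/9573 + 12852/19015) - 27385)*32390 = (-6225543884/182030595 - 27385)*32390 = -4991133387959/182030595*32390 = -32332562087198402/36406119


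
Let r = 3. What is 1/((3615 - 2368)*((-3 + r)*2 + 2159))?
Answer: 1/2692273 ≈ 3.7143e-7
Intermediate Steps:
1/((3615 - 2368)*((-3 + r)*2 + 2159)) = 1/((3615 - 2368)*((-3 + 3)*2 + 2159)) = 1/(1247*(0*2 + 2159)) = 1/(1247*(0 + 2159)) = 1/(1247*2159) = 1/2692273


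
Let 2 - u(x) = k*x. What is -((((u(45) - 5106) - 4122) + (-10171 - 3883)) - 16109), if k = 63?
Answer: 42224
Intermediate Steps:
u(x) = 2 - 63*x
-((((u(45) - 5106) - 4122) + (-10171 - 3883)) - 16109) = -(((((2 - 63*45) - 5106) - 4122) + (-10171 - 3883)) - 16109) = -(((((2 - 2835) - 5106) - 4122) - 14054) - 16109) = -((((-2833 - 5106) - 4122) - 14054) - 16109) = -(((-7939 - 4122) - 14054) - 16109) = -((-12061 - 14054) - 16109) = -(-26115 - 16109) = -1*(-42224) = 42224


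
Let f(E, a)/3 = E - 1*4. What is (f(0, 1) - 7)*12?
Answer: -228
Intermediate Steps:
f(E, a) = -12 + 3*E (f(E, a) = 3*(E - 1*4) = 3*(E - 4) = 3*(-4 + E) = -12 + 3*E)
(f(0, 1) - 7)*12 = ((-12 + 3*0) - 7)*12 = ((-12 + 0) - 7)*12 = (-12 - 7)*12 = -19*12 = -228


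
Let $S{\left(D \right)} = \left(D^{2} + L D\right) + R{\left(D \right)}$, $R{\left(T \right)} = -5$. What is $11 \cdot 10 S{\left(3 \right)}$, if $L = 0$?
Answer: $440$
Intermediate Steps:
$S{\left(D \right)} = -5 + D^{2}$ ($S{\left(D \right)} = \left(D^{2} + 0 D\right) - 5 = \left(D^{2} + 0\right) - 5 = D^{2} - 5 = -5 + D^{2}$)
$11 \cdot 10 S{\left(3 \right)} = 11 \cdot 10 \left(-5 + 3^{2}\right) = 110 \left(-5 + 9\right) = 110 \cdot 4 = 440$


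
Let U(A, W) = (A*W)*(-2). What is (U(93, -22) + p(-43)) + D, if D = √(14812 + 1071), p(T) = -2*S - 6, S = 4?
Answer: 4078 + √15883 ≈ 4204.0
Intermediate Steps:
U(A, W) = -2*A*W
p(T) = -14 (p(T) = -2*4 - 6 = -8 - 6 = -14)
D = √15883 ≈ 126.03
(U(93, -22) + p(-43)) + D = (-2*93*(-22) - 14) + √15883 = (4092 - 14) + √15883 = 4078 + √15883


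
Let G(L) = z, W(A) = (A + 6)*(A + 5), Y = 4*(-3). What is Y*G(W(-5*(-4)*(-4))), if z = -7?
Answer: 84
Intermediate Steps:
Y = -12
W(A) = (5 + A)*(6 + A) (W(A) = (6 + A)*(5 + A) = (5 + A)*(6 + A))
G(L) = -7
Y*G(W(-5*(-4)*(-4))) = -12*(-7) = 84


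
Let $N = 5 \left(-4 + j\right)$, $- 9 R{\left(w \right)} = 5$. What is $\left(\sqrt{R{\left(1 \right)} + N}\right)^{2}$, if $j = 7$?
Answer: $\frac{130}{9} \approx 14.444$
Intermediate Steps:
$R{\left(w \right)} = - \frac{5}{9}$ ($R{\left(w \right)} = \left(- \frac{1}{9}\right) 5 = - \frac{5}{9}$)
$N = 15$ ($N = 5 \left(-4 + 7\right) = 5 \cdot 3 = 15$)
$\left(\sqrt{R{\left(1 \right)} + N}\right)^{2} = \left(\sqrt{- \frac{5}{9} + 15}\right)^{2} = \left(\sqrt{\frac{130}{9}}\right)^{2} = \left(\frac{\sqrt{130}}{3}\right)^{2} = \frac{130}{9}$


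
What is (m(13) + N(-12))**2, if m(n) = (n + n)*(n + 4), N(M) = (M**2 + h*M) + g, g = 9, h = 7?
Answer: 261121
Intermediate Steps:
N(M) = 9 + M**2 + 7*M (N(M) = (M**2 + 7*M) + 9 = 9 + M**2 + 7*M)
m(n) = 2*n*(4 + n) (m(n) = (2*n)*(4 + n) = 2*n*(4 + n))
(m(13) + N(-12))**2 = (2*13*(4 + 13) + (9 + (-12)**2 + 7*(-12)))**2 = (2*13*17 + (9 + 144 - 84))**2 = (442 + 69)**2 = 511**2 = 261121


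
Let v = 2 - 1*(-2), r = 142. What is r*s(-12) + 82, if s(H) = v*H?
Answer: -6734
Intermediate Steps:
v = 4 (v = 2 + 2 = 4)
s(H) = 4*H
r*s(-12) + 82 = 142*(4*(-12)) + 82 = 142*(-48) + 82 = -6816 + 82 = -6734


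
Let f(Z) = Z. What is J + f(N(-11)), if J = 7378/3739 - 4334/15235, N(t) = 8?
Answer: 50173484/5178515 ≈ 9.6888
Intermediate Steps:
J = 8745364/5178515 (J = 7378*(1/3739) - 4334*1/15235 = 7378/3739 - 394/1385 = 8745364/5178515 ≈ 1.6888)
J + f(N(-11)) = 8745364/5178515 + 8 = 50173484/5178515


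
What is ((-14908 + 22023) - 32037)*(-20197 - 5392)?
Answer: 637729058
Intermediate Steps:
((-14908 + 22023) - 32037)*(-20197 - 5392) = (7115 - 32037)*(-25589) = -24922*(-25589) = 637729058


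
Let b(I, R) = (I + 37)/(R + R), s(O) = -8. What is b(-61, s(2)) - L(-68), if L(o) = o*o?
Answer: -9245/2 ≈ -4622.5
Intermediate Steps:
L(o) = o²
b(I, R) = (37 + I)/(2*R) (b(I, R) = (37 + I)/((2*R)) = (37 + I)*(1/(2*R)) = (37 + I)/(2*R))
b(-61, s(2)) - L(-68) = (½)*(37 - 61)/(-8) - 1*(-68)² = (½)*(-⅛)*(-24) - 1*4624 = 3/2 - 4624 = -9245/2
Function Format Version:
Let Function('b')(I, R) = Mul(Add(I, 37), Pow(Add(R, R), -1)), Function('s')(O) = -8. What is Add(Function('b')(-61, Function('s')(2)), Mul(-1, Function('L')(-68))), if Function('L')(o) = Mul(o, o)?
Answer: Rational(-9245, 2) ≈ -4622.5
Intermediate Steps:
Function('L')(o) = Pow(o, 2)
Function('b')(I, R) = Mul(Rational(1, 2), Pow(R, -1), Add(37, I)) (Function('b')(I, R) = Mul(Add(37, I), Pow(Mul(2, R), -1)) = Mul(Add(37, I), Mul(Rational(1, 2), Pow(R, -1))) = Mul(Rational(1, 2), Pow(R, -1), Add(37, I)))
Add(Function('b')(-61, Function('s')(2)), Mul(-1, Function('L')(-68))) = Add(Mul(Rational(1, 2), Pow(-8, -1), Add(37, -61)), Mul(-1, Pow(-68, 2))) = Add(Mul(Rational(1, 2), Rational(-1, 8), -24), Mul(-1, 4624)) = Add(Rational(3, 2), -4624) = Rational(-9245, 2)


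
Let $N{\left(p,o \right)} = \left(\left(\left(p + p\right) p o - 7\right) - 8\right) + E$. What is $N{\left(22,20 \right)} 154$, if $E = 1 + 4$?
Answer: $2979900$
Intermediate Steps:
$E = 5$
$N{\left(p,o \right)} = -10 + 2 o p^{2}$ ($N{\left(p,o \right)} = \left(\left(\left(p + p\right) p o - 7\right) - 8\right) + 5 = \left(\left(2 p p o - 7\right) - 8\right) + 5 = \left(\left(2 p^{2} o - 7\right) - 8\right) + 5 = \left(\left(2 o p^{2} - 7\right) - 8\right) + 5 = \left(\left(-7 + 2 o p^{2}\right) - 8\right) + 5 = \left(-15 + 2 o p^{2}\right) + 5 = -10 + 2 o p^{2}$)
$N{\left(22,20 \right)} 154 = \left(-10 + 2 \cdot 20 \cdot 22^{2}\right) 154 = \left(-10 + 2 \cdot 20 \cdot 484\right) 154 = \left(-10 + 19360\right) 154 = 19350 \cdot 154 = 2979900$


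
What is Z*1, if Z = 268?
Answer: 268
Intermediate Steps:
Z*1 = 268*1 = 268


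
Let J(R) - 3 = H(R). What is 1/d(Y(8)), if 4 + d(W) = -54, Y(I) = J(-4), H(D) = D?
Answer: -1/58 ≈ -0.017241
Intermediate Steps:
J(R) = 3 + R
Y(I) = -1 (Y(I) = 3 - 4 = -1)
d(W) = -58 (d(W) = -4 - 54 = -58)
1/d(Y(8)) = 1/(-58) = -1/58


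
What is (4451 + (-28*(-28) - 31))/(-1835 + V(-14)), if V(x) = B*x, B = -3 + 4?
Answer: -5204/1849 ≈ -2.8145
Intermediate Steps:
B = 1
V(x) = x (V(x) = 1*x = x)
(4451 + (-28*(-28) - 31))/(-1835 + V(-14)) = (4451 + (-28*(-28) - 31))/(-1835 - 14) = (4451 + (784 - 31))/(-1849) = (4451 + 753)*(-1/1849) = 5204*(-1/1849) = -5204/1849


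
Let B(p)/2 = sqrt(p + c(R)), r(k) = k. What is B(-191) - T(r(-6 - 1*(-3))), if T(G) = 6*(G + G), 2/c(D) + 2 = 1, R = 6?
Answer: 36 + 2*I*sqrt(193) ≈ 36.0 + 27.785*I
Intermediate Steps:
c(D) = -2 (c(D) = 2/(-2 + 1) = 2/(-1) = 2*(-1) = -2)
T(G) = 12*G (T(G) = 6*(2*G) = 12*G)
B(p) = 2*sqrt(-2 + p) (B(p) = 2*sqrt(p - 2) = 2*sqrt(-2 + p))
B(-191) - T(r(-6 - 1*(-3))) = 2*sqrt(-2 - 191) - 12*(-6 - 1*(-3)) = 2*sqrt(-193) - 12*(-6 + 3) = 2*(I*sqrt(193)) - 12*(-3) = 2*I*sqrt(193) - 1*(-36) = 2*I*sqrt(193) + 36 = 36 + 2*I*sqrt(193)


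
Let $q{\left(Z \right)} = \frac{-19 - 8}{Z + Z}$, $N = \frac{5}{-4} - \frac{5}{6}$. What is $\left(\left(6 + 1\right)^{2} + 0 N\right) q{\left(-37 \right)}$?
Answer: $\frac{1323}{74} \approx 17.878$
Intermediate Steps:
$N = - \frac{25}{12}$ ($N = 5 \left(- \frac{1}{4}\right) - \frac{5}{6} = - \frac{5}{4} - \frac{5}{6} = - \frac{25}{12} \approx -2.0833$)
$q{\left(Z \right)} = - \frac{27}{2 Z}$
$\left(\left(6 + 1\right)^{2} + 0 N\right) q{\left(-37 \right)} = \left(\left(6 + 1\right)^{2} + 0 \left(- \frac{25}{12}\right)\right) \left(- \frac{27}{2 \left(-37\right)}\right) = \left(7^{2} + 0\right) \left(\left(- \frac{27}{2}\right) \left(- \frac{1}{37}\right)\right) = \left(49 + 0\right) \frac{27}{74} = 49 \cdot \frac{27}{74} = \frac{1323}{74}$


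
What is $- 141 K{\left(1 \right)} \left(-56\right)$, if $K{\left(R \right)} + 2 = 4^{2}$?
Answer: $110544$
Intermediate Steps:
$K{\left(R \right)} = 14$ ($K{\left(R \right)} = -2 + 4^{2} = -2 + 16 = 14$)
$- 141 K{\left(1 \right)} \left(-56\right) = \left(-141\right) 14 \left(-56\right) = \left(-1974\right) \left(-56\right) = 110544$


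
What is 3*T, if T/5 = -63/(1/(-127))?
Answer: 120015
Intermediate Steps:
T = 40005 (T = 5*(-63/(1/(-127))) = 5*(-63/(-1/127)) = 5*(-63*(-127)) = 5*8001 = 40005)
3*T = 3*40005 = 120015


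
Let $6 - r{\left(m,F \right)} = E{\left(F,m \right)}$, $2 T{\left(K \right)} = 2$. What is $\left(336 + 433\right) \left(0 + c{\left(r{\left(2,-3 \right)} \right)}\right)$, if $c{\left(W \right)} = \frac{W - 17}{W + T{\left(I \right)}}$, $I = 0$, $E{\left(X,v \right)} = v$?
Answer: $- \frac{9997}{5} \approx -1999.4$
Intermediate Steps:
$T{\left(K \right)} = 1$ ($T{\left(K \right)} = \frac{1}{2} \cdot 2 = 1$)
$r{\left(m,F \right)} = 6 - m$
$c{\left(W \right)} = \frac{-17 + W}{1 + W}$ ($c{\left(W \right)} = \frac{W - 17}{W + 1} = \frac{-17 + W}{1 + W}$)
$\left(336 + 433\right) \left(0 + c{\left(r{\left(2,-3 \right)} \right)}\right) = \left(336 + 433\right) \left(0 + \frac{-17 + \left(6 - 2\right)}{1 + \left(6 - 2\right)}\right) = 769 \left(0 + \frac{-17 + \left(6 - 2\right)}{1 + \left(6 - 2\right)}\right) = 769 \left(0 + \frac{-17 + 4}{1 + 4}\right) = 769 \left(0 + \frac{1}{5} \left(-13\right)\right) = 769 \left(0 - \frac{13}{5}\right) = 769 \left(- \frac{13}{5}\right) = - \frac{9997}{5}$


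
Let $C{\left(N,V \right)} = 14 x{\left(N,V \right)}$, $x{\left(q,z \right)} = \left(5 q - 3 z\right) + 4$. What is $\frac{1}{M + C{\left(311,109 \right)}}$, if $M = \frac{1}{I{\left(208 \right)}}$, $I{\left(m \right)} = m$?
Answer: $\frac{208}{3587585} \approx 5.7978 \cdot 10^{-5}$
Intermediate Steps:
$x{\left(q,z \right)} = 4 - 3 z + 5 q$ ($x{\left(q,z \right)} = \left(- 3 z + 5 q\right) + 4 = 4 - 3 z + 5 q$)
$C{\left(N,V \right)} = 56 - 42 V + 70 N$ ($C{\left(N,V \right)} = 14 \left(4 - 3 V + 5 N\right) = 56 - 42 V + 70 N$)
$M = \frac{1}{208} \approx 0.0048077$
$\frac{1}{M + C{\left(311,109 \right)}} = \frac{1}{\frac{1}{208} + \left(56 - 4578 + 70 \cdot 311\right)} = \frac{1}{\frac{1}{208} + \left(56 - 4578 + 21770\right)} = \frac{1}{\frac{1}{208} + 17248} = \frac{1}{\frac{3587585}{208}} = \frac{208}{3587585}$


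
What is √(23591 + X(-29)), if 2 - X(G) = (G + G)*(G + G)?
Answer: √20229 ≈ 142.23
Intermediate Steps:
X(G) = 2 - 4*G² (X(G) = 2 - (G + G)*(G + G) = 2 - 2*G*2*G = 2 - 4*G²)
√(23591 + X(-29)) = √(23591 + (2 - 4*(-29)²)) = √(23591 + (2 - 4*841)) = √(23591 + (2 - 3364)) = √(23591 - 3362) = √20229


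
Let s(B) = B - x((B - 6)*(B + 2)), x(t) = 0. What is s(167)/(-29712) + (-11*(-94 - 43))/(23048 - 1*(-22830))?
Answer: 18557179/681563568 ≈ 0.027227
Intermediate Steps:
s(B) = B (s(B) = B - 1*0 = B + 0 = B)
s(167)/(-29712) + (-11*(-94 - 43))/(23048 - 1*(-22830)) = 167/(-29712) + (-11*(-94 - 43))/(23048 - 1*(-22830)) = 167*(-1/29712) + (-11*(-137))/(23048 + 22830) = -167/29712 + 1507/45878 = 18557179/681563568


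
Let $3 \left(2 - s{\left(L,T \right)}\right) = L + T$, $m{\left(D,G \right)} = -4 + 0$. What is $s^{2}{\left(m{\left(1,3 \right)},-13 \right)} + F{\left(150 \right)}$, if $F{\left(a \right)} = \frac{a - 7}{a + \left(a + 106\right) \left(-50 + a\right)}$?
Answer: $\frac{13623037}{231750} \approx 58.783$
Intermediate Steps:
$m{\left(D,G \right)} = -4$
$s{\left(L,T \right)} = 2 - \frac{L}{3} - \frac{T}{3}$ ($s{\left(L,T \right)} = 2 - \frac{L + T}{3} = 2 - \left(\frac{L}{3} + \frac{T}{3}\right) = 2 - \frac{L}{3} - \frac{T}{3}$)
$F{\left(a \right)} = \frac{-7 + a}{a + \left(-50 + a\right) \left(106 + a\right)}$ ($F{\left(a \right)} = \frac{-7 + a}{a + \left(106 + a\right) \left(-50 + a\right)} = \frac{-7 + a}{a + \left(-50 + a\right) \left(106 + a\right)}$)
$s^{2}{\left(m{\left(1,3 \right)},-13 \right)} + F{\left(150 \right)} = \left(2 - - \frac{4}{3} - - \frac{13}{3}\right)^{2} + \frac{-7 + 150}{-5300 + 150^{2} + 57 \cdot 150} = \left(2 + \frac{4}{3} + \frac{13}{3}\right)^{2} + \frac{1}{-5300 + 22500 + 8550} \cdot 143 = \left(\frac{23}{3}\right)^{2} + \frac{1}{25750} \cdot 143 = \frac{529}{9} + \frac{1}{25750} \cdot 143 = \frac{529}{9} + \frac{143}{25750} = \frac{13623037}{231750}$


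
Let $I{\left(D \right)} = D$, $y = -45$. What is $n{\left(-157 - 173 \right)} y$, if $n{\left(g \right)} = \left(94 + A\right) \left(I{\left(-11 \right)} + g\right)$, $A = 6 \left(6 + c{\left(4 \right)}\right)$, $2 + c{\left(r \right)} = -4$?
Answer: $1442430$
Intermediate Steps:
$c{\left(r \right)} = -6$ ($c{\left(r \right)} = -2 - 4 = -6$)
$A = 0$ ($A = 6 \left(6 - 6\right) = 6 \cdot 0 = 0$)
$n{\left(g \right)} = -1034 + 94 g$ ($n{\left(g \right)} = \left(94 + 0\right) \left(-11 + g\right) = 94 \left(-11 + g\right) = -1034 + 94 g$)
$n{\left(-157 - 173 \right)} y = \left(-1034 + 94 \left(-157 - 173\right)\right) \left(-45\right) = \left(-1034 + 94 \left(-330\right)\right) \left(-45\right) = \left(-1034 - 31020\right) \left(-45\right) = \left(-32054\right) \left(-45\right) = 1442430$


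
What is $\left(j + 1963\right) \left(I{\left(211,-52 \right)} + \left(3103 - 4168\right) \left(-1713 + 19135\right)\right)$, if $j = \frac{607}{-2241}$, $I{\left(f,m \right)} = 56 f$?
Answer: $- \frac{81559242656264}{2241} \approx -3.6394 \cdot 10^{10}$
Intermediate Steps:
$j = - \frac{607}{2241}$ ($j = 607 \left(- \frac{1}{2241}\right) = - \frac{607}{2241} \approx -0.27086$)
$\left(j + 1963\right) \left(I{\left(211,-52 \right)} + \left(3103 - 4168\right) \left(-1713 + 19135\right)\right) = \left(- \frac{607}{2241} + 1963\right) \left(56 \cdot 211 + \left(3103 - 4168\right) \left(-1713 + 19135\right)\right) = \frac{4398476 \left(11816 - 18554430\right)}{2241} = \frac{4398476}{2241} \left(-18542614\right) = - \frac{81559242656264}{2241}$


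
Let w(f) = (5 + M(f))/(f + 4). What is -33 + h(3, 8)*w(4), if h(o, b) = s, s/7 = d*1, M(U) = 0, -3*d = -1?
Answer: -757/24 ≈ -31.542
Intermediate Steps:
d = ⅓ (d = -⅓*(-1) = ⅓ ≈ 0.33333)
w(f) = 5/(4 + f) (w(f) = (5 + 0)/(f + 4) = 5/(4 + f))
s = 7/3 (s = 7*((⅓)*1) = 7*(⅓) = 7/3 ≈ 2.3333)
h(o, b) = 7/3
-33 + h(3, 8)*w(4) = -33 + 7*(5/(4 + 4))/3 = -33 + 7*(5/8)/3 = -33 + 7*(5*(⅛))/3 = -33 + (7/3)*(5/8) = -33 + 35/24 = -757/24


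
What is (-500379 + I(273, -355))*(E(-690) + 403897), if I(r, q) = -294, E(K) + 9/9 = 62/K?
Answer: -23255274357299/115 ≈ -2.0222e+11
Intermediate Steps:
E(K) = -1 + 62/K
(-500379 + I(273, -355))*(E(-690) + 403897) = (-500379 - 294)*((62 - 1*(-690))/(-690) + 403897) = -500673*(-(62 + 690)/690 + 403897) = -500673*(-1/690*752 + 403897) = -500673*(-376/345 + 403897) = -500673*139344089/345 = -23255274357299/115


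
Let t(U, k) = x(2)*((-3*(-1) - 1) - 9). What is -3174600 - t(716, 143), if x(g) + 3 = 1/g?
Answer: -6349235/2 ≈ -3.1746e+6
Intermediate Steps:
x(g) = -3 + 1/g
t(U, k) = 35/2 (t(U, k) = (-3 + 1/2)*((-3*(-1) - 1) - 9) = (-3 + 1/2)*((3 - 1) - 9) = -5*(2 - 9)/2 = -5/2*(-7) = 35/2)
-3174600 - t(716, 143) = -3174600 - 1*35/2 = -3174600 - 35/2 = -6349235/2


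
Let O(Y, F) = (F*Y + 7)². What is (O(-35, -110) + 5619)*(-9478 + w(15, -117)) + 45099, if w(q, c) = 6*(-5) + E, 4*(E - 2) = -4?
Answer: -141483775377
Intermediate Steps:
E = 1 (E = 2 + (¼)*(-4) = 2 - 1 = 1)
O(Y, F) = (7 + F*Y)²
w(q, c) = -29 (w(q, c) = 6*(-5) + 1 = -30 + 1 = -29)
(O(-35, -110) + 5619)*(-9478 + w(15, -117)) + 45099 = ((7 - 110*(-35))² + 5619)*(-9478 - 29) + 45099 = ((7 + 3850)² + 5619)*(-9507) + 45099 = (3857² + 5619)*(-9507) + 45099 = (14876449 + 5619)*(-9507) + 45099 = 14882068*(-9507) + 45099 = -141483820476 + 45099 = -141483775377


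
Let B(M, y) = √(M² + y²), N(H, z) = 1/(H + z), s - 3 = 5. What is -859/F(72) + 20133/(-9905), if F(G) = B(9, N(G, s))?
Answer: -20133/9905 - 68720*√518401/518401 ≈ -97.477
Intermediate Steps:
s = 8 (s = 3 + 5 = 8)
F(G) = √(81 + (8 + G)⁻²) (F(G) = √(9² + (1/(G + 8))²) = √(81 + (1/(8 + G))²) = √(81 + (8 + G)⁻²))
-859/F(72) + 20133/(-9905) = -859/√(81 + (8 + 72)⁻²) + 20133/(-9905) = -859/√(81 + 80⁻²) + 20133*(-1/9905) = -859/√(81 + 1/6400) - 20133/9905 = -859*80*√518401/518401 - 20133/9905 = -68720*√518401/518401 - 20133/9905 = -20133/9905 - 68720*√518401/518401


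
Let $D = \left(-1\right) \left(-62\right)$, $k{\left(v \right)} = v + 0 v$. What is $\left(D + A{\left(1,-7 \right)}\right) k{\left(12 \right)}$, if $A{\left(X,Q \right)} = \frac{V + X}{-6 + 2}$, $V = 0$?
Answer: $741$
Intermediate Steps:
$A{\left(X,Q \right)} = - \frac{X}{4}$ ($A{\left(X,Q \right)} = \frac{0 + X}{-6 + 2} = \frac{X}{-4} = X \left(- \frac{1}{4}\right) = - \frac{X}{4}$)
$k{\left(v \right)} = v$ ($k{\left(v \right)} = v + 0 = v$)
$D = 62$
$\left(D + A{\left(1,-7 \right)}\right) k{\left(12 \right)} = \left(62 - \frac{1}{4}\right) 12 = \frac{247}{4} \cdot 12 = 741$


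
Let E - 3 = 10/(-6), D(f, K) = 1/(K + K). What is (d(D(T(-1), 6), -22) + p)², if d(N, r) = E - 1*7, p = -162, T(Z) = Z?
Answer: 253009/9 ≈ 28112.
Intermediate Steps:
D(f, K) = 1/(2*K)
E = 4/3 (E = 3 + 10/(-6) = 3 + 10*(-⅙) = 3 - 5/3 = 4/3 ≈ 1.3333)
d(N, r) = -17/3 (d(N, r) = 4/3 - 1*7 = 4/3 - 7 = -17/3)
(d(D(T(-1), 6), -22) + p)² = (-17/3 - 162)² = (-503/3)² = 253009/9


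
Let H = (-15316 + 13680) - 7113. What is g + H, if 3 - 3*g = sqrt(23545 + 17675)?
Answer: -8748 - 2*sqrt(1145) ≈ -8815.7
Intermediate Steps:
H = -8749 (H = -1636 - 7113 = -8749)
g = 1 - 2*sqrt(1145) (g = 1 - sqrt(23545 + 17675)/3 = 1 - 2*sqrt(1145) ≈ -66.676)
g + H = (1 - 2*sqrt(1145)) - 8749 = -8748 - 2*sqrt(1145)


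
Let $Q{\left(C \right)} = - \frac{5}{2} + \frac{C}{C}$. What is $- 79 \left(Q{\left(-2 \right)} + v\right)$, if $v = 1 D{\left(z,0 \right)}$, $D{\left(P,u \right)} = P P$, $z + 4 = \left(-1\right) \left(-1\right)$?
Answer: $- \frac{1185}{2} \approx -592.5$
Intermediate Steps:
$z = -3$ ($z = -4 - -1 = -4 + 1 = -3$)
$D{\left(P,u \right)} = P^{2}$
$v = 9$ ($v = 1 \left(-3\right)^{2} = 1 \cdot 9 = 9$)
$Q{\left(C \right)} = - \frac{3}{2}$ ($Q{\left(C \right)} = \left(-5\right) \frac{1}{2} + 1 = - \frac{5}{2} + 1 = - \frac{3}{2}$)
$- 79 \left(Q{\left(-2 \right)} + v\right) = - 79 \left(- \frac{3}{2} + 9\right) = \left(-79\right) \frac{15}{2} = - \frac{1185}{2}$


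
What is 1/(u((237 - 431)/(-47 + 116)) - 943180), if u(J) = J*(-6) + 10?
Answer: -23/21692522 ≈ -1.0603e-6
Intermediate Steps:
u(J) = 10 - 6*J (u(J) = -6*J + 10 = 10 - 6*J)
1/(u((237 - 431)/(-47 + 116)) - 943180) = 1/((10 - 6*(237 - 431)/(-47 + 116)) - 943180) = 1/((10 - (-1164)/69) - 943180) = 1/((10 - 6*(-194/69)) - 943180) = 1/((10 + 388/23) - 943180) = 1/(618/23 - 943180) = 1/(-21692522/23) = -23/21692522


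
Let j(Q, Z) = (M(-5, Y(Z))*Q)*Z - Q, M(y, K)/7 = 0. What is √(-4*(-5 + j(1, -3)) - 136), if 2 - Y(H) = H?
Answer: 4*I*√7 ≈ 10.583*I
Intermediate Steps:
Y(H) = 2 - H
M(y, K) = 0 (M(y, K) = 7*0 = 0)
j(Q, Z) = -Q (j(Q, Z) = (0*Q)*Z - Q = 0*Z - Q = 0 - Q = -Q)
√(-4*(-5 + j(1, -3)) - 136) = √(-4*(-5 - 1*1) - 136) = √(-4*(-5 - 1) - 136) = √(-4*(-6) - 136) = √(24 - 136) = √(-112) = 4*I*√7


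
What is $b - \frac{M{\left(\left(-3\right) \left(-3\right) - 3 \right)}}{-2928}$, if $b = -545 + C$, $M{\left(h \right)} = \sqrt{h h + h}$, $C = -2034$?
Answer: $-2579 + \frac{\sqrt{42}}{2928} \approx -2579.0$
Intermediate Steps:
$M{\left(h \right)} = \sqrt{h + h^{2}}$ ($M{\left(h \right)} = \sqrt{h^{2} + h} = \sqrt{h + h^{2}}$)
$b = -2579$ ($b = -545 - 2034 = -2579$)
$b - \frac{M{\left(\left(-3\right) \left(-3\right) - 3 \right)}}{-2928} = -2579 - \frac{\sqrt{\left(\left(-3\right) \left(-3\right) - 3\right) \left(1 - -6\right)}}{-2928} = -2579 - \sqrt{\left(9 - 3\right) \left(1 + \left(9 - 3\right)\right)} \left(- \frac{1}{2928}\right) = -2579 - \sqrt{6 \left(1 + 6\right)} \left(- \frac{1}{2928}\right) = -2579 - \sqrt{6 \cdot 7} \left(- \frac{1}{2928}\right) = -2579 - \sqrt{42} \left(- \frac{1}{2928}\right) = -2579 - - \frac{\sqrt{42}}{2928} = -2579 + \frac{\sqrt{42}}{2928}$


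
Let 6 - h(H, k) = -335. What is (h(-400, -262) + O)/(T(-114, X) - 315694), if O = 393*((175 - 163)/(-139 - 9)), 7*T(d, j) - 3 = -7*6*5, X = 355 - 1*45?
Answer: -80066/81772405 ≈ -0.00097913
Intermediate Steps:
h(H, k) = 341 (h(H, k) = 6 - 1*(-335) = 6 + 335 = 341)
X = 310 (X = 355 - 45 = 310)
T(d, j) = -207/7 (T(d, j) = 3/7 + (-7*6*5)/7 = 3/7 + (-42*5)/7 = 3/7 + (1/7)*(-210) = 3/7 - 30 = -207/7)
O = -1179/37 (O = 393*(12/(-148)) = 393*(12*(-1/148)) = 393*(-3/37) = -1179/37 ≈ -31.865)
(h(-400, -262) + O)/(T(-114, X) - 315694) = (341 - 1179/37)/(-207/7 - 315694) = 11438/(37*(-2210065/7)) = (11438/37)*(-7/2210065) = -80066/81772405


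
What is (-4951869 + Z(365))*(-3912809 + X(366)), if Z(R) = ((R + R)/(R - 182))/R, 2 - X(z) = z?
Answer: 1182028721681775/61 ≈ 1.9378e+13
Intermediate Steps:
X(z) = 2 - z
Z(R) = 2/(-182 + R) (Z(R) = ((2*R)/(-182 + R))/R = (2*R/(-182 + R))/R = 2/(-182 + R))
(-4951869 + Z(365))*(-3912809 + X(366)) = (-4951869 + 2/(-182 + 365))*(-3912809 + (2 - 1*366)) = (-4951869 + 2/183)*(-3912809 + (2 - 366)) = (-4951869 + 2*(1/183))*(-3912809 - 364) = (-4951869 + 2/183)*(-3913173) = -906192025/183*(-3913173) = 1182028721681775/61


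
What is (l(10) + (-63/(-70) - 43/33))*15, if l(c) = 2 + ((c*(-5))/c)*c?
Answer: -15973/22 ≈ -726.04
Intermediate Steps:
l(c) = 2 - 5*c (l(c) = 2 + ((-5*c)/c)*c = 2 - 5*c)
(l(10) + (-63/(-70) - 43/33))*15 = ((2 - 5*10) + (-63/(-70) - 43/33))*15 = ((2 - 50) + (-63*(-1/70) - 43*1/33))*15 = (-48 + (9/10 - 43/33))*15 = (-48 - 133/330)*15 = -15973/330*15 = -15973/22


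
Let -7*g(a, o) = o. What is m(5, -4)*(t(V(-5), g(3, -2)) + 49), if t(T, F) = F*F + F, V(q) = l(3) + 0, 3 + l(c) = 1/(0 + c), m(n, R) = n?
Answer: 12095/49 ≈ 246.84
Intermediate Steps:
g(a, o) = -o/7
l(c) = -3 + 1/c (l(c) = -3 + 1/(0 + c) = -3 + 1/c)
V(q) = -8/3 (V(q) = (-3 + 1/3) + 0 = -8/3 + 0 = -8/3)
t(T, F) = F + F**2 (t(T, F) = F**2 + F = F + F**2)
m(5, -4)*(t(V(-5), g(3, -2)) + 49) = 5*((-1/7*(-2))*(1 - 1/7*(-2)) + 49) = 5*(2*(1 + 2/7)/7 + 49) = 5*((2/7)*(9/7) + 49) = 5*(18/49 + 49) = 5*(2419/49) = 12095/49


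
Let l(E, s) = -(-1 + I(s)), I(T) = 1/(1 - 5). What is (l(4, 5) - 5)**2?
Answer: 225/16 ≈ 14.063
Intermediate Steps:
I(T) = -1/4 (I(T) = 1/(-4) = -1/4)
l(E, s) = 5/4 (l(E, s) = -(-1 - 1/4) = -1*(-5/4) = 5/4)
(l(4, 5) - 5)**2 = (5/4 - 5)**2 = (-15/4)**2 = 225/16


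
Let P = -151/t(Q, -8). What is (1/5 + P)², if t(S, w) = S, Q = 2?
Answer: 567009/100 ≈ 5670.1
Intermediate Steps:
P = -151/2 ≈ -75.500
(1/5 + P)² = (1/5 - 151/2)² = (⅕ - 151/2)² = (-753/10)² = 567009/100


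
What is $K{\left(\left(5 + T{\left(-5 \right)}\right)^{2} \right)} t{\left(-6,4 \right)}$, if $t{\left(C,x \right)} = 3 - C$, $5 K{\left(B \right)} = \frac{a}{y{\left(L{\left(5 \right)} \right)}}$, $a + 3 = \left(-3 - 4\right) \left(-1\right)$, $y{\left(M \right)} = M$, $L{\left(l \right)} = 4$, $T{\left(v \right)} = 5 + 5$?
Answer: $\frac{9}{5} \approx 1.8$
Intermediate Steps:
$T{\left(v \right)} = 10$
$a = 4$ ($a = -3 + \left(-3 - 4\right) \left(-1\right) = -3 - -7 = -3 + 7 = 4$)
$K{\left(B \right)} = \frac{1}{5}$ ($K{\left(B \right)} = \frac{4 \cdot \frac{1}{4}}{5} = \frac{1}{5} \cdot 1 = \frac{1}{5}$)
$K{\left(\left(5 + T{\left(-5 \right)}\right)^{2} \right)} t{\left(-6,4 \right)} = \frac{3 - -6}{5} = \frac{3 + 6}{5} = \frac{1}{5} \cdot 9 = \frac{9}{5}$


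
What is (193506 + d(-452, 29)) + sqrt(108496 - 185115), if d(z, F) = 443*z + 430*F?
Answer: 5740 + I*sqrt(76619) ≈ 5740.0 + 276.8*I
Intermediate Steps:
d(z, F) = 430*F + 443*z
(193506 + d(-452, 29)) + sqrt(108496 - 185115) = (193506 + (430*29 + 443*(-452))) + sqrt(108496 - 185115) = (193506 + (12470 - 200236)) + sqrt(-76619) = (193506 - 187766) + I*sqrt(76619) = 5740 + I*sqrt(76619)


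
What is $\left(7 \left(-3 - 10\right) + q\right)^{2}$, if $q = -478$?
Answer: $323761$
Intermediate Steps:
$\left(7 \left(-3 - 10\right) + q\right)^{2} = \left(7 \left(-3 - 10\right) - 478\right)^{2} = \left(7 \left(-13\right) - 478\right)^{2} = \left(-91 - 478\right)^{2} = \left(-569\right)^{2} = 323761$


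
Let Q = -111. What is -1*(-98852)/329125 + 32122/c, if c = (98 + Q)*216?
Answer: -5147288417/462091500 ≈ -11.139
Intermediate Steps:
c = -2808 (c = (98 - 111)*216 = -13*216 = -2808)
-1*(-98852)/329125 + 32122/c = -1*(-98852)/329125 + 32122/(-2808) = 98852*(1/329125) + 32122*(-1/2808) = 98852/329125 - 16061/1404 = -5147288417/462091500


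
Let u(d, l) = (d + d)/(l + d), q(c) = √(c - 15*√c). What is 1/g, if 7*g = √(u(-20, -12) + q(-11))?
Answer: 14/√(5 + 4*√(-11 - 15*I*√11)) ≈ 2.2957 + 0.93263*I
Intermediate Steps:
u(d, l) = 2*d/(d + l) (u(d, l) = (2*d)/(d + l) = 2*d/(d + l))
g = √(5/4 + √(-11 - 15*I*√11))/7 (g = √(2*(-20)/(-20 - 12) + √(-11 - 15*I*√11))/7 = √(2*(-20)/(-32) + √(-11 - 15*I*√11))/7 = √(2*(-20)*(-1/32) + √(-11 - 15*I*√11))/7 = √(5/4 + √(-11 - 15*I*√11))/7 ≈ 0.37389 - 0.15189*I)
1/g = 1/(√(5 + 4*√(-11 - 15*I*√11))/14) = 14/√(5 + 4*√(-11 - 15*I*√11))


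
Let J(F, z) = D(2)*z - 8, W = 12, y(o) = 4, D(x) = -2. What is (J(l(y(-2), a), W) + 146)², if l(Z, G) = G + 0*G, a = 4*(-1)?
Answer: 12996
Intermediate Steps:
a = -4
l(Z, G) = G (l(Z, G) = G + 0 = G)
J(F, z) = -8 - 2*z (J(F, z) = -2*z - 8 = -8 - 2*z)
(J(l(y(-2), a), W) + 146)² = ((-8 - 2*12) + 146)² = ((-8 - 24) + 146)² = (-32 + 146)² = 114² = 12996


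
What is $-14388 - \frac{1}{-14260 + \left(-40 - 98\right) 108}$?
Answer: $- \frac{419611631}{29164} \approx -14388.0$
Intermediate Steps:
$-14388 - \frac{1}{-14260 + \left(-40 - 98\right) 108} = -14388 - \frac{1}{-14260 - 14904} = -14388 - \frac{1}{-29164} = -14388 - - \frac{1}{29164} = -14388 + \frac{1}{29164} = - \frac{419611631}{29164}$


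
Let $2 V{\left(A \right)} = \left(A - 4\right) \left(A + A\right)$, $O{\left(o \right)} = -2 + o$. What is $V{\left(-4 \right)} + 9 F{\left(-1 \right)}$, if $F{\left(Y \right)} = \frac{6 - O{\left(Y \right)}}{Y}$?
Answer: $-49$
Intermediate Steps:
$V{\left(A \right)} = A \left(-4 + A\right)$ ($V{\left(A \right)} = \frac{\left(A - 4\right) \left(A + A\right)}{2} = \frac{\left(-4 + A\right) 2 A}{2} = \frac{2 A \left(-4 + A\right)}{2} = A \left(-4 + A\right)$)
$F{\left(Y \right)} = \frac{8 - Y}{Y}$ ($F{\left(Y \right)} = \frac{6 - \left(-2 + Y\right)}{Y} = \frac{8 - Y}{Y}$)
$V{\left(-4 \right)} + 9 F{\left(-1 \right)} = - 4 \left(-4 - 4\right) + 9 \frac{8 - -1}{-1} = \left(-4\right) \left(-8\right) + 9 \left(- (8 + 1)\right) = 32 + 9 \left(\left(-1\right) 9\right) = 32 + 9 \left(-9\right) = 32 - 81 = -49$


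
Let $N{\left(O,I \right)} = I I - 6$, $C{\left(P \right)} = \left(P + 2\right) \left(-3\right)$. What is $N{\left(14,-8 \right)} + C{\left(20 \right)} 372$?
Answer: $-24494$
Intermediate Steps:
$C{\left(P \right)} = -6 - 3 P$ ($C{\left(P \right)} = \left(2 + P\right) \left(-3\right) = -6 - 3 P$)
$N{\left(O,I \right)} = -6 + I^{2}$ ($N{\left(O,I \right)} = I^{2} - 6 = -6 + I^{2}$)
$N{\left(14,-8 \right)} + C{\left(20 \right)} 372 = \left(-6 + \left(-8\right)^{2}\right) + \left(-6 - 60\right) 372 = \left(-6 + 64\right) + \left(-6 - 60\right) 372 = 58 - 24552 = -24494$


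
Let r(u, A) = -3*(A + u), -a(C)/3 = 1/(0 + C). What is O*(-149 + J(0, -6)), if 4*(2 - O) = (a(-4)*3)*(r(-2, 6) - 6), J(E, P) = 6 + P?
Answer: -14453/8 ≈ -1806.6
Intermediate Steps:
a(C) = -3/C (a(C) = -3/(0 + C) = -3/C)
r(u, A) = -3*A - 3*u
O = 97/8 (O = 2 - -3/(-4)*3*((-3*6 - 3*(-2)) - 6)/4 = 2 - -3*(-¼)*3*((-18 + 6) - 6)/4 = 2 - (¾)*3*(-12 - 6)/4 = 2 - 9*(-18)/16 = 2 - ¼*(-81/2) = 2 + 81/8 = 97/8 ≈ 12.125)
O*(-149 + J(0, -6)) = 97*(-149 + (6 - 6))/8 = 97*(-149 + 0)/8 = (97/8)*(-149) = -14453/8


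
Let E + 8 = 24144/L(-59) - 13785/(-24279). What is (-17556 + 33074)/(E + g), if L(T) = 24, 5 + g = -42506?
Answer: -62793587/167980057 ≈ -0.37382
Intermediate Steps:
g = -42511 (g = -5 - 42506 = -42511)
E = 8081409/8093 (E = -8 + (24144/24 - 13785/(-24279)) = -8 + (24144*(1/24) - 13785*(-1/24279)) = -8 + (1006 + 4595/8093) = -8 + 8146153/8093 = 8081409/8093 ≈ 998.57)
(-17556 + 33074)/(E + g) = (-17556 + 33074)/(8081409/8093 - 42511) = 15518/(-335960114/8093) = 15518*(-8093/335960114) = -62793587/167980057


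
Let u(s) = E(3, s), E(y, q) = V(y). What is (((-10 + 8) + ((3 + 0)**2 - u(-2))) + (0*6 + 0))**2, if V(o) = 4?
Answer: 9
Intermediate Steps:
E(y, q) = 4
u(s) = 4
(((-10 + 8) + ((3 + 0)**2 - u(-2))) + (0*6 + 0))**2 = (((-10 + 8) + ((3 + 0)**2 - 1*4)) + (0*6 + 0))**2 = ((-2 + (3**2 - 4)) + (0 + 0))**2 = ((-2 + (9 - 4)) + 0)**2 = ((-2 + 5) + 0)**2 = (3 + 0)**2 = 3**2 = 9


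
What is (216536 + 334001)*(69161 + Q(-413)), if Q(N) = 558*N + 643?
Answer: -88443769050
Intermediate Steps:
Q(N) = 643 + 558*N
(216536 + 334001)*(69161 + Q(-413)) = (216536 + 334001)*(69161 + (643 + 558*(-413))) = 550537*(69161 + (643 - 230454)) = 550537*(69161 - 229811) = 550537*(-160650) = -88443769050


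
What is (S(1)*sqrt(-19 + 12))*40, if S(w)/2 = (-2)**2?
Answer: 320*I*sqrt(7) ≈ 846.64*I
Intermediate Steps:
S(w) = 8 (S(w) = 2*(-2)**2 = 2*4 = 8)
(S(1)*sqrt(-19 + 12))*40 = (8*sqrt(-19 + 12))*40 = (8*sqrt(-7))*40 = (8*(I*sqrt(7)))*40 = (8*I*sqrt(7))*40 = 320*I*sqrt(7)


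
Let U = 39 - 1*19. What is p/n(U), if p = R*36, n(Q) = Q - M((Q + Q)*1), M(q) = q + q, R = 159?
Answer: -477/5 ≈ -95.400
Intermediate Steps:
M(q) = 2*q
U = 20 (U = 39 - 19 = 20)
n(Q) = -3*Q (n(Q) = Q - 2*(Q + Q)*1 = Q - 2*(2*Q)*1 = Q - 2*2*Q = Q - 4*Q = -3*Q)
p = 5724 (p = 159*36 = 5724)
p/n(U) = 5724/((-3*20)) = 5724/(-60) = 5724*(-1/60) = -477/5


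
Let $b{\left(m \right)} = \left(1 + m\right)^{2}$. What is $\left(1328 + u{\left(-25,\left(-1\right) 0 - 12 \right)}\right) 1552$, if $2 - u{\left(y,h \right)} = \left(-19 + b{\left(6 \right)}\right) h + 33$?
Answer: $2571664$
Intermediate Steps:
$u{\left(y,h \right)} = -31 - 30 h$ ($u{\left(y,h \right)} = 2 - \left(\left(-19 + \left(1 + 6\right)^{2}\right) h + 33\right) = 2 - \left(\left(-19 + 7^{2}\right) h + 33\right) = 2 - \left(\left(-19 + 49\right) h + 33\right) = 2 - \left(30 h + 33\right) = 2 - \left(33 + 30 h\right) = -31 - 30 h$)
$\left(1328 + u{\left(-25,\left(-1\right) 0 - 12 \right)}\right) 1552 = \left(1328 - \left(31 + 30 \left(\left(-1\right) 0 - 12\right)\right)\right) 1552 = \left(1328 - \left(31 + 30 \left(0 - 12\right)\right)\right) 1552 = \left(1328 - -329\right) 1552 = \left(1328 + \left(-31 + 360\right)\right) 1552 = \left(1328 + 329\right) 1552 = 1657 \cdot 1552 = 2571664$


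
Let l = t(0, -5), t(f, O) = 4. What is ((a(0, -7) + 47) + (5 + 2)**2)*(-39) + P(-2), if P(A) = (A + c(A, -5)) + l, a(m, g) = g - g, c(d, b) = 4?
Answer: -3738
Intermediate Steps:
l = 4
a(m, g) = 0
P(A) = 8 + A (P(A) = (A + 4) + 4 = (4 + A) + 4 = 8 + A)
((a(0, -7) + 47) + (5 + 2)**2)*(-39) + P(-2) = ((0 + 47) + (5 + 2)**2)*(-39) + (8 - 2) = (47 + 7**2)*(-39) + 6 = (47 + 49)*(-39) + 6 = 96*(-39) + 6 = -3744 + 6 = -3738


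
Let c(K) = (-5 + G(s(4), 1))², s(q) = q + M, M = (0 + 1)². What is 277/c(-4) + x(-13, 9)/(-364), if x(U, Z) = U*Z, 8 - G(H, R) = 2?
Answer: 7765/28 ≈ 277.32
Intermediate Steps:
M = 1 (M = 1² = 1)
s(q) = 1 + q (s(q) = q + 1 = 1 + q)
G(H, R) = 6 (G(H, R) = 8 - 1*2 = 8 - 2 = 6)
c(K) = 1 (c(K) = (-5 + 6)² = 1² = 1)
277/c(-4) + x(-13, 9)/(-364) = 277/1 - 13*9/(-364) = 277*1 - 117*(-1/364) = 277 + 9/28 = 7765/28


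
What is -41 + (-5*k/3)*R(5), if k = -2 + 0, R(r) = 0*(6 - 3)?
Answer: -41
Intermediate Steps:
R(r) = 0 (R(r) = 0*3 = 0)
k = -2
-41 + (-5*k/3)*R(5) = -41 - (-10)/3*0 = -41 - 5*(-⅔)*0 = -41 + (10/3)*0 = -41 + 0 = -41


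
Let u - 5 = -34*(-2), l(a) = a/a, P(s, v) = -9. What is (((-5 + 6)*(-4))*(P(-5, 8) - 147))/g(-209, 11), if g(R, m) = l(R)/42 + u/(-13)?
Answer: -340704/3053 ≈ -111.60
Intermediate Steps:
l(a) = 1
u = 73 (u = 5 - 34*(-2) = 5 + 68 = 73)
g(R, m) = -3053/546 (g(R, m) = 1/42 + 73/(-13) = 1*(1/42) + 73*(-1/13) = 1/42 - 73/13 = -3053/546)
(((-5 + 6)*(-4))*(P(-5, 8) - 147))/g(-209, 11) = (((-5 + 6)*(-4))*(-9 - 147))/(-3053/546) = ((1*(-4))*(-156))*(-546/3053) = -4*(-156)*(-546/3053) = 624*(-546/3053) = -340704/3053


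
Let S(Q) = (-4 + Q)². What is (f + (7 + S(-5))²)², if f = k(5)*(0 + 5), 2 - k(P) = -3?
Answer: 60357361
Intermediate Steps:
k(P) = 5 (k(P) = 2 - 1*(-3) = 2 + 3 = 5)
f = 25 (f = 5*(0 + 5) = 5*5 = 25)
(f + (7 + S(-5))²)² = (25 + (7 + (-4 - 5)²)²)² = (25 + (7 + (-9)²)²)² = (25 + (7 + 81)²)² = (25 + 88²)² = (25 + 7744)² = 7769² = 60357361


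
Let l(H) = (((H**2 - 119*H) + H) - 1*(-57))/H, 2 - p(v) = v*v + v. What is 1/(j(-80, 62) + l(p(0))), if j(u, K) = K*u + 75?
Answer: -2/9945 ≈ -0.00020111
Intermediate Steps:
p(v) = 2 - v - v**2 (p(v) = 2 - (v*v + v) = 2 - (v**2 + v) = 2 - (v + v**2) = 2 + (-v - v**2) = 2 - v - v**2)
j(u, K) = 75 + K*u
l(H) = (57 + H**2 - 118*H)/H (l(H) = ((H**2 - 118*H) + 57)/H = (57 + H**2 - 118*H)/H)
1/(j(-80, 62) + l(p(0))) = 1/((75 + 62*(-80)) + (-118 + (2 - 1*0 - 1*0**2) + 57/(2 - 1*0 - 1*0**2))) = 1/((75 - 4960) + (-118 + (2 + 0 - 1*0) + 57/(2 + 0 - 1*0))) = 1/(-4885 + (-118 + (2 + 0 + 0) + 57/(2 + 0 + 0))) = 1/(-4885 + (-118 + 2 + 57/2)) = 1/(-4885 - 175/2) = 1/(-9945/2) = -2/9945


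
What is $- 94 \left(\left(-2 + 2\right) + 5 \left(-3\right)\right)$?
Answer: $1410$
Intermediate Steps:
$- 94 \left(\left(-2 + 2\right) + 5 \left(-3\right)\right) = - 94 \left(0 - 15\right) = \left(-94\right) \left(-15\right) = 1410$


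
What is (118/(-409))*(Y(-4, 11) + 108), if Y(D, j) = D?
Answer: -12272/409 ≈ -30.005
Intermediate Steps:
(118/(-409))*(Y(-4, 11) + 108) = (118/(-409))*(-4 + 108) = (118*(-1/409))*104 = -118/409*104 = -12272/409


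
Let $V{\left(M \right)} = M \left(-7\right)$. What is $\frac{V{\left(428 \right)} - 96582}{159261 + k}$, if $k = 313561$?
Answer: $- \frac{49789}{236411} \approx -0.2106$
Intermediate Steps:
$V{\left(M \right)} = - 7 M$
$\frac{V{\left(428 \right)} - 96582}{159261 + k} = \frac{\left(-7\right) 428 - 96582}{159261 + 313561} = \frac{-2996 - 96582}{472822} = \left(-99578\right) \frac{1}{472822} = - \frac{49789}{236411}$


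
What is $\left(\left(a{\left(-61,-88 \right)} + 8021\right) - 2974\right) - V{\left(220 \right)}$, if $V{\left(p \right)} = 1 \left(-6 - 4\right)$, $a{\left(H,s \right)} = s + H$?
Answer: $4908$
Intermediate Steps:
$a{\left(H,s \right)} = H + s$
$V{\left(p \right)} = -10$ ($V{\left(p \right)} = 1 \left(-10\right) = -10$)
$\left(\left(a{\left(-61,-88 \right)} + 8021\right) - 2974\right) - V{\left(220 \right)} = \left(\left(\left(-61 - 88\right) + 8021\right) - 2974\right) - -10 = \left(\left(-149 + 8021\right) - 2974\right) + 10 = \left(7872 - 2974\right) + 10 = 4898 + 10 = 4908$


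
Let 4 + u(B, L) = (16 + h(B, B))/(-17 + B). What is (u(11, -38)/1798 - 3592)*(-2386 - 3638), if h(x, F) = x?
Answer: 19452774594/899 ≈ 2.1638e+7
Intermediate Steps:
u(B, L) = -4 + (16 + B)/(-17 + B)
(u(11, -38)/1798 - 3592)*(-2386 - 3638) = ((3*(28 - 1*11)/(-17 + 11))/1798 - 3592)*(-2386 - 3638) = ((3*(28 - 11)/(-6))*(1/1798) - 3592)*(-6024) = ((3*(-1/6)*17)*(1/1798) - 3592)*(-6024) = (-17/2*1/1798 - 3592)*(-6024) = (-17/3596 - 3592)*(-6024) = -12916849/3596*(-6024) = 19452774594/899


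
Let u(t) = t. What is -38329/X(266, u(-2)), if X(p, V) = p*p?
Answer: -38329/70756 ≈ -0.54171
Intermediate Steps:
X(p, V) = p²
-38329/X(266, u(-2)) = -38329/(266²) = -38329/70756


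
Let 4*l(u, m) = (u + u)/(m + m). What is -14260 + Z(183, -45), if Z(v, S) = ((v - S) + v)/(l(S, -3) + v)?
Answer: -3550192/249 ≈ -14258.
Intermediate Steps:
l(u, m) = u/(4*m) (l(u, m) = ((u + u)/(m + m))/4 = ((2*u)/((2*m)))/4 = ((2*u)*(1/(2*m)))/4 = (u/m)/4 = u/(4*m))
Z(v, S) = (-S + 2*v)/(v - S/12) (Z(v, S) = ((v - S) + v)/((¼)*S/(-3) + v) = (-S + 2*v)/((¼)*S*(-⅓) + v) = (-S + 2*v)/(-S/12 + v) = (-S + 2*v)/(v - S/12))
-14260 + Z(183, -45) = -14260 + 12*(-1*(-45) + 2*183)/(-1*(-45) + 12*183) = -14260 + 12*(45 + 366)/(45 + 2196) = -14260 + 12*411/2241 = -14260 + 12*(1/2241)*411 = -14260 + 548/249 = -3550192/249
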